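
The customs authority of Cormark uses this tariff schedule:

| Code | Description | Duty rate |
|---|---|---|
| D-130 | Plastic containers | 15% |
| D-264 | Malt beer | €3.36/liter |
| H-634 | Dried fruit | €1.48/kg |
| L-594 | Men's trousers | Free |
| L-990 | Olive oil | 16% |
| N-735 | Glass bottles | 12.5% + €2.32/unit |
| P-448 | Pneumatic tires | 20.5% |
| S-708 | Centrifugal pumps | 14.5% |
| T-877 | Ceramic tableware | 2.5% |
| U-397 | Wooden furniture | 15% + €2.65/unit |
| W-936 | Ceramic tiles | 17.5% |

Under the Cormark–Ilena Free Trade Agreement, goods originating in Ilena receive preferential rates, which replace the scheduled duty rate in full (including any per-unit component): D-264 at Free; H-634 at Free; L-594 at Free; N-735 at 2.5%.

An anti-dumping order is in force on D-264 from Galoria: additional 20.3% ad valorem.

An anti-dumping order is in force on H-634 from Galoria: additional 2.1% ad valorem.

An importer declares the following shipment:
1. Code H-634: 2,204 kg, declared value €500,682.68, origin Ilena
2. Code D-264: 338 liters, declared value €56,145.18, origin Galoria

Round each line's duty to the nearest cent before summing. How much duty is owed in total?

Line 1 (H-634, Ilena, 2,204 kg, €500,682.68):
Base rate for H-634 is €1.48/kg.
Origin Ilena qualifies under the Cormark–Ilena agreement and H-634 is covered: preferential rate Free applies instead.
The additional-duty order on H-634 targets Galoria, not Ilena; it does not apply.
Duty = €500,682.68 × 0% = €0.00.
Line 2 (D-264, Galoria, 338 liters, €56,145.18):
Base rate for D-264 is €3.36/liter.
D-264 has an FTA preferential rate, but origin Galoria is not Ilena; base rate stands.
Additional duty on D-264 from Galoria: +20.3% ad valorem. Applied ad valorem rate = 20.3%.
Duty = €56,145.18 × 20.3% + 338 × €3.36 = €12,533.15.
Total = €0.00 + €12,533.15 = €12,533.15.

€12,533.15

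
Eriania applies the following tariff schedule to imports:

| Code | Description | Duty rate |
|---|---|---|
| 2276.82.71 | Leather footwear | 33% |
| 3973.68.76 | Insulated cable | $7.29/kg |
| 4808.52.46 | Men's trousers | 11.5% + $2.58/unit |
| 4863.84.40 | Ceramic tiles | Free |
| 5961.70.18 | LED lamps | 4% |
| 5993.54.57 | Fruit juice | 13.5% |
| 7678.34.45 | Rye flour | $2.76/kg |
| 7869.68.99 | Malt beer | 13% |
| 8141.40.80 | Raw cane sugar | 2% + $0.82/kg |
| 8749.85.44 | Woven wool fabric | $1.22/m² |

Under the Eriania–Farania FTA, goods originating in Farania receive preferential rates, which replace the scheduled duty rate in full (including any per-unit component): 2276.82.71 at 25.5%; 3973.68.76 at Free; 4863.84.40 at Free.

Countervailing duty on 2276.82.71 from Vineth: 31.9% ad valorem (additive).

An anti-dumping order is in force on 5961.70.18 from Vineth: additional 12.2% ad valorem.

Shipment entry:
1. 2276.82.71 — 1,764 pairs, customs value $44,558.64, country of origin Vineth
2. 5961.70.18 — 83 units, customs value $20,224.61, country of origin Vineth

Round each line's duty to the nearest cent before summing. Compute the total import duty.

Line 1 (2276.82.71, Vineth, 1,764 pairs, $44,558.64):
Base rate for 2276.82.71 is 33%.
2276.82.71 has an FTA preferential rate, but origin Vineth is not Farania; base rate stands.
Additional duty on 2276.82.71 from Vineth: +31.9%. Applied ad valorem rate: 33% + 31.9% = 64.9%.
Duty = $44,558.64 × 64.9% = $28,918.56.
Line 2 (5961.70.18, Vineth, 83 units, $20,224.61):
Base rate for 5961.70.18 is 4%.
Additional duty on 5961.70.18 from Vineth: +12.2%. Applied ad valorem rate: 4% + 12.2% = 16.2%.
Duty = $20,224.61 × 16.2% = $3,276.39.
Total = $28,918.56 + $3,276.39 = $32,194.95.

$32,194.95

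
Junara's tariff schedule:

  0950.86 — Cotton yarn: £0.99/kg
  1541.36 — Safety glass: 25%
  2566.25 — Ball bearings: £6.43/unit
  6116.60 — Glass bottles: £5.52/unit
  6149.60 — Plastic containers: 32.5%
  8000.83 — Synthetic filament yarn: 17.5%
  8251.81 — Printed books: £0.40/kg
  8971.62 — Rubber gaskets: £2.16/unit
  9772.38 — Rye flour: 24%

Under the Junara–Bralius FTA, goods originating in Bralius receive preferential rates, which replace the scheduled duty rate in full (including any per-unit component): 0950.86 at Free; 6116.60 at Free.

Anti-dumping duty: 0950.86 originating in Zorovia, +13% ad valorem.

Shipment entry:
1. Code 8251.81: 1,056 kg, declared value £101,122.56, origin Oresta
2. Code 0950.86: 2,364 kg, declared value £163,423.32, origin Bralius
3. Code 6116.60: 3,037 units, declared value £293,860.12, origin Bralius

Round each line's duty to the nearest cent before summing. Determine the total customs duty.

£422.40

Line 1 (8251.81, Oresta, 1,056 kg, £101,122.56):
Base rate for 8251.81 is £0.40/kg.
Duty = 1,056 × £0.40 = £422.40.
Line 2 (0950.86, Bralius, 2,364 kg, £163,423.32):
Base rate for 0950.86 is £0.99/kg.
Origin Bralius qualifies under the Junara–Bralius agreement and 0950.86 is covered: preferential rate Free applies instead.
The additional-duty order on 0950.86 targets Zorovia, not Bralius; it does not apply.
Duty = £163,423.32 × 0% = £0.00.
Line 3 (6116.60, Bralius, 3,037 units, £293,860.12):
Base rate for 6116.60 is £5.52/unit.
Origin Bralius qualifies under the Junara–Bralius agreement and 6116.60 is covered: preferential rate Free applies instead.
Duty = £293,860.12 × 0% = £0.00.
Total = £422.40 + £0.00 + £0.00 = £422.40.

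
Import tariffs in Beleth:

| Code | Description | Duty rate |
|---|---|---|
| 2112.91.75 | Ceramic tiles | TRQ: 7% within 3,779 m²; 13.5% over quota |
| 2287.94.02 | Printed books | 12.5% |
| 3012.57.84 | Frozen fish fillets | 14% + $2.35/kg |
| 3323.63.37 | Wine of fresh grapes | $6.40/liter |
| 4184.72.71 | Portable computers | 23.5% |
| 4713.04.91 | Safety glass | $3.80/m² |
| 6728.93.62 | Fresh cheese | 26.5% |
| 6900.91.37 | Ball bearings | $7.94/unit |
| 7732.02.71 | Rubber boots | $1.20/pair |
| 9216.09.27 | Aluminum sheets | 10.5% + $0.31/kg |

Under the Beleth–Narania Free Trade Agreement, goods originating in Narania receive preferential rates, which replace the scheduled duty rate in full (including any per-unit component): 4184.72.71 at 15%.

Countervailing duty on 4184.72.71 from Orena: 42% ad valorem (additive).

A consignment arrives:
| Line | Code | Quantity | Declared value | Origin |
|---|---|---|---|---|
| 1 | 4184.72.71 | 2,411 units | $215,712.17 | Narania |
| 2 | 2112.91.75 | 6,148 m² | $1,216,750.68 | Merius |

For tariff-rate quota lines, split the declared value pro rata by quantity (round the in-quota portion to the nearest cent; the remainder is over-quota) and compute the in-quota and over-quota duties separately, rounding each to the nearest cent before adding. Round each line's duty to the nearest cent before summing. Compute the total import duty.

$148,004.55

Line 1 (4184.72.71, Narania, 2,411 units, $215,712.17):
Base rate for 4184.72.71 is 23.5%.
Origin Narania qualifies under the Beleth–Narania agreement and 4184.72.71 is covered: preferential rate 15% applies instead.
The additional-duty order on 4184.72.71 targets Orena, not Narania; it does not apply.
Duty = $215,712.17 × 15% = $32,356.83.
Line 2 (2112.91.75, Merius, 6,148 m², $1,216,750.68):
Code 2112.91.75 is under a tariff-rate quota (threshold 3,779 m²). In-quota: 3,779 m² at 7%; over-quota: 2,369 m² at 13.5%.
Pro-rata value split: in-quota = $1,216,750.68 × 3,779/6,148 = $747,901.89; over-quota = $1,216,750.68 − $747,901.89 = $468,848.79.
In-quota duty = $747,901.89 × 7% = $52,353.13. Over-quota duty = $468,848.79 × 13.5% = $63,294.59.
Line duty = $52,353.13 + $63,294.59 = $115,647.72.
Total = $32,356.83 + $115,647.72 = $148,004.55.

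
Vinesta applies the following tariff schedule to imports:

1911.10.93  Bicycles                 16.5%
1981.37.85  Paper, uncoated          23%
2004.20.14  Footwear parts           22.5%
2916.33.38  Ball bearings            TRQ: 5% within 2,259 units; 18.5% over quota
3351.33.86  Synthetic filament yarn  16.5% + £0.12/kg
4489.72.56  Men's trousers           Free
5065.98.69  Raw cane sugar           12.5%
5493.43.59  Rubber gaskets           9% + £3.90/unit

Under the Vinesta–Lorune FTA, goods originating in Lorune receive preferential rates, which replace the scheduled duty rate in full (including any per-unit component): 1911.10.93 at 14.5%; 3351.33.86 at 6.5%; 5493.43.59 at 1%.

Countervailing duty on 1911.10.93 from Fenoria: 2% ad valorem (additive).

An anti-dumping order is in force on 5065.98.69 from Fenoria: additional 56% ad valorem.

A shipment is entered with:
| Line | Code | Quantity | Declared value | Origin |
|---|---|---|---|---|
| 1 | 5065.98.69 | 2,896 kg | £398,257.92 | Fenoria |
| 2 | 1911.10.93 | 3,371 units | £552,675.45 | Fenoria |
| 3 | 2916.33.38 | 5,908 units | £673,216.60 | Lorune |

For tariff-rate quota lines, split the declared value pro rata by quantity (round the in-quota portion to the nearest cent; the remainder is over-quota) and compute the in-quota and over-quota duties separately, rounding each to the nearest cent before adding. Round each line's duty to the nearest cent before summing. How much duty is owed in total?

£464,845.95

Line 1 (5065.98.69, Fenoria, 2,896 kg, £398,257.92):
Base rate for 5065.98.69 is 12.5%.
Additional duty on 5065.98.69 from Fenoria: +56%. Applied ad valorem rate: 12.5% + 56% = 68.5%.
Duty = £398,257.92 × 68.5% = £272,806.68.
Line 2 (1911.10.93, Fenoria, 3,371 units, £552,675.45):
Base rate for 1911.10.93 is 16.5%.
1911.10.93 has an FTA preferential rate, but origin Fenoria is not Lorune; base rate stands.
Additional duty on 1911.10.93 from Fenoria: +2%. Applied ad valorem rate: 16.5% + 2% = 18.5%.
Duty = £552,675.45 × 18.5% = £102,244.96.
Line 3 (2916.33.38, Lorune, 5,908 units, £673,216.60):
Code 2916.33.38 is under a tariff-rate quota (threshold 2,259 units). In-quota: 2,259 units at 5%; over-quota: 3,649 units at 18.5%.
Pro-rata value split: in-quota = £673,216.60 × 2,259/5,908 = £257,413.05; over-quota = £673,216.60 − £257,413.05 = £415,803.55.
In-quota duty = £257,413.05 × 5% = £12,870.65. Over-quota duty = £415,803.55 × 18.5% = £76,923.66.
Line duty = £12,870.65 + £76,923.66 = £89,794.31.
Total = £272,806.68 + £102,244.96 + £89,794.31 = £464,845.95.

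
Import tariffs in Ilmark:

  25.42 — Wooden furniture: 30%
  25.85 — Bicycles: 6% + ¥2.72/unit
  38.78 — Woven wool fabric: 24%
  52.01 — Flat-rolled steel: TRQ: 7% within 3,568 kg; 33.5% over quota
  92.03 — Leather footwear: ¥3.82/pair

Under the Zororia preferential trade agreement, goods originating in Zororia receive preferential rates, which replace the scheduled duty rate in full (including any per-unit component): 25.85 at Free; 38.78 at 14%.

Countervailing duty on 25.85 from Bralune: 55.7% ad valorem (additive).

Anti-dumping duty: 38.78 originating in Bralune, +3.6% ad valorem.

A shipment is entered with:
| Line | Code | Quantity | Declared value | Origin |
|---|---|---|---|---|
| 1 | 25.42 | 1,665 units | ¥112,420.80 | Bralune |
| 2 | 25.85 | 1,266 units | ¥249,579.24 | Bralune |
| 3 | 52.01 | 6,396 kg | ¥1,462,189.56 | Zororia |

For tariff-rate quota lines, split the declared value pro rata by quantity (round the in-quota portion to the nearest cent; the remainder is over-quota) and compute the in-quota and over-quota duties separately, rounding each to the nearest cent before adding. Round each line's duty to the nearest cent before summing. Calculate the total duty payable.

Line 1 (25.42, Bralune, 1,665 units, ¥112,420.80):
Base rate for 25.42 is 30%.
Duty = ¥112,420.80 × 30% = ¥33,726.24.
Line 2 (25.85, Bralune, 1,266 units, ¥249,579.24):
Base rate for 25.85 is 6% + ¥2.72/unit.
25.85 has an FTA preferential rate, but origin Bralune is not Zororia; base rate stands.
Additional duty on 25.85 from Bralune: +55.7%. Applied ad valorem rate: 6% + 55.7% = 61.7%.
Duty = ¥249,579.24 × 61.7% + 1,266 × ¥2.72 = ¥157,433.91.
Line 3 (52.01, Zororia, 6,396 kg, ¥1,462,189.56):
Code 52.01 is under a tariff-rate quota (threshold 3,568 kg). In-quota: 3,568 kg at 7%; over-quota: 2,828 kg at 33.5%.
Pro-rata value split: in-quota = ¥1,462,189.56 × 3,568/6,396 = ¥815,680.48; over-quota = ¥1,462,189.56 − ¥815,680.48 = ¥646,509.08.
In-quota duty = ¥815,680.48 × 7% = ¥57,097.63. Over-quota duty = ¥646,509.08 × 33.5% = ¥216,580.54.
Line duty = ¥57,097.63 + ¥216,580.54 = ¥273,678.17.
Total = ¥33,726.24 + ¥157,433.91 + ¥273,678.17 = ¥464,838.32.

¥464,838.32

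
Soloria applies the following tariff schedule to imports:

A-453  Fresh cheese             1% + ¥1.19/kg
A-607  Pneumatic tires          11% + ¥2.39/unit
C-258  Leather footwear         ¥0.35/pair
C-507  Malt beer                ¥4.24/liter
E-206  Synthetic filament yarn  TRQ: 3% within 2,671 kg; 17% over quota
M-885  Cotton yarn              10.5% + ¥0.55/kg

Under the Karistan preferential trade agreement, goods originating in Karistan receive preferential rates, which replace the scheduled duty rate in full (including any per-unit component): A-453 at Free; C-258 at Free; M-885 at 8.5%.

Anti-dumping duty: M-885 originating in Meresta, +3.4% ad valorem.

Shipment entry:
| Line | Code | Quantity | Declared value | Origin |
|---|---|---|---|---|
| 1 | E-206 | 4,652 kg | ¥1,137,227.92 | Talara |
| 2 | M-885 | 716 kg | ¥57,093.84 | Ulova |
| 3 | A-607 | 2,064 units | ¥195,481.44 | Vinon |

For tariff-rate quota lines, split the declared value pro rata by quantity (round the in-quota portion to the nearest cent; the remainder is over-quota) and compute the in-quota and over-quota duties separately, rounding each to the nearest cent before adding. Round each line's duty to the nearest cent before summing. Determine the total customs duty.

¥134,739.94

Line 1 (E-206, Talara, 4,652 kg, ¥1,137,227.92):
Code E-206 is under a tariff-rate quota (threshold 2,671 kg). In-quota: 2,671 kg at 3%; over-quota: 1,981 kg at 17%.
Pro-rata value split: in-quota = ¥1,137,227.92 × 2,671/4,652 = ¥652,952.66; over-quota = ¥1,137,227.92 − ¥652,952.66 = ¥484,275.26.
In-quota duty = ¥652,952.66 × 3% = ¥19,588.58. Over-quota duty = ¥484,275.26 × 17% = ¥82,326.79.
Line duty = ¥19,588.58 + ¥82,326.79 = ¥101,915.37.
Line 2 (M-885, Ulova, 716 kg, ¥57,093.84):
Base rate for M-885 is 10.5% + ¥0.55/kg.
M-885 has an FTA preferential rate, but origin Ulova is not Karistan; base rate stands.
The additional-duty order on M-885 targets Meresta, not Ulova; it does not apply.
Duty = ¥57,093.84 × 10.5% + 716 × ¥0.55 = ¥6,388.65.
Line 3 (A-607, Vinon, 2,064 units, ¥195,481.44):
Base rate for A-607 is 11% + ¥2.39/unit.
Duty = ¥195,481.44 × 11% + 2,064 × ¥2.39 = ¥26,435.92.
Total = ¥101,915.37 + ¥6,388.65 + ¥26,435.92 = ¥134,739.94.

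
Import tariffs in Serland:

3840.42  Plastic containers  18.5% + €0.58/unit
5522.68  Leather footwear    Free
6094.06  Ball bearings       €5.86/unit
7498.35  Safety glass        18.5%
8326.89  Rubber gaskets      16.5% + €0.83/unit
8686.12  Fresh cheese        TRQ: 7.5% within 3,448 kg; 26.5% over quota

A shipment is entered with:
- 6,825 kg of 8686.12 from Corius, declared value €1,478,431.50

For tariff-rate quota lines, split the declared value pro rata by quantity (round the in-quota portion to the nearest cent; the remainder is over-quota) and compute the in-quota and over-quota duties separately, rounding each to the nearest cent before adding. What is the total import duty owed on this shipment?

€249,872.25

Line 1 (8686.12, Corius, 6,825 kg, €1,478,431.50):
Code 8686.12 is under a tariff-rate quota (threshold 3,448 kg). In-quota: 3,448 kg at 7.5%; over-quota: 3,377 kg at 26.5%.
Pro-rata value split: in-quota = €1,478,431.50 × 3,448/6,825 = €746,905.76; over-quota = €1,478,431.50 − €746,905.76 = €731,525.74.
In-quota duty = €746,905.76 × 7.5% = €56,017.93. Over-quota duty = €731,525.74 × 26.5% = €193,854.32.
Line duty = €56,017.93 + €193,854.32 = €249,872.25.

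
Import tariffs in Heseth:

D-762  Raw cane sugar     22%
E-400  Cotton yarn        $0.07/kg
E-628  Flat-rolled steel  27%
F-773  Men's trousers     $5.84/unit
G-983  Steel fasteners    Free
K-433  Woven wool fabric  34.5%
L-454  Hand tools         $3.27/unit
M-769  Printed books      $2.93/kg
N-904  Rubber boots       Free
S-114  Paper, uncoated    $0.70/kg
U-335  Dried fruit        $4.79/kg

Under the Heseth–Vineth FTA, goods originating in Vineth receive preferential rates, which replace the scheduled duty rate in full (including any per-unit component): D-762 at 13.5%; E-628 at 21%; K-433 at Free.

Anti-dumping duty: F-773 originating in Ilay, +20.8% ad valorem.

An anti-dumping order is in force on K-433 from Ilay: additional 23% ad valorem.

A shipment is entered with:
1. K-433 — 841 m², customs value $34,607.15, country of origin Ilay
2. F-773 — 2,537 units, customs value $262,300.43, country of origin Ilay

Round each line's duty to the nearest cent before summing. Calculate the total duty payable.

$89,273.68

Line 1 (K-433, Ilay, 841 m², $34,607.15):
Base rate for K-433 is 34.5%.
K-433 has an FTA preferential rate, but origin Ilay is not Vineth; base rate stands.
Additional duty on K-433 from Ilay: +23%. Applied ad valorem rate: 34.5% + 23% = 57.5%.
Duty = $34,607.15 × 57.5% = $19,899.11.
Line 2 (F-773, Ilay, 2,537 units, $262,300.43):
Base rate for F-773 is $5.84/unit.
Additional duty on F-773 from Ilay: +20.8% ad valorem. Applied ad valorem rate = 20.8%.
Duty = $262,300.43 × 20.8% + 2,537 × $5.84 = $69,374.57.
Total = $19,899.11 + $69,374.57 = $89,273.68.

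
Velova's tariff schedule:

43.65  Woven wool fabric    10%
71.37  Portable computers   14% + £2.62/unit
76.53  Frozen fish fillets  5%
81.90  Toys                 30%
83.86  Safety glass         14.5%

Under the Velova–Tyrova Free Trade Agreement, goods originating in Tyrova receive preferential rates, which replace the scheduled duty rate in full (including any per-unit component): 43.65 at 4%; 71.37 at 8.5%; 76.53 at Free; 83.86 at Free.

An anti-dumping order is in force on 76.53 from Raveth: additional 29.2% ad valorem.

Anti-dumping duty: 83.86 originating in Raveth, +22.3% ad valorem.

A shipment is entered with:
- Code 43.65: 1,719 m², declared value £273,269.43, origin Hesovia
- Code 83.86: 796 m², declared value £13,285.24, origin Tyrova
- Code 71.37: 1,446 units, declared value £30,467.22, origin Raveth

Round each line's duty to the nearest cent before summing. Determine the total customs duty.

£35,380.87

Line 1 (43.65, Hesovia, 1,719 m², £273,269.43):
Base rate for 43.65 is 10%.
43.65 has an FTA preferential rate, but origin Hesovia is not Tyrova; base rate stands.
Duty = £273,269.43 × 10% = £27,326.94.
Line 2 (83.86, Tyrova, 796 m², £13,285.24):
Base rate for 83.86 is 14.5%.
Origin Tyrova qualifies under the Velova–Tyrova agreement and 83.86 is covered: preferential rate Free applies instead.
The additional-duty order on 83.86 targets Raveth, not Tyrova; it does not apply.
Duty = £13,285.24 × 0% = £0.00.
Line 3 (71.37, Raveth, 1,446 units, £30,467.22):
Base rate for 71.37 is 14% + £2.62/unit.
71.37 has an FTA preferential rate, but origin Raveth is not Tyrova; base rate stands.
Duty = £30,467.22 × 14% + 1,446 × £2.62 = £8,053.93.
Total = £27,326.94 + £0.00 + £8,053.93 = £35,380.87.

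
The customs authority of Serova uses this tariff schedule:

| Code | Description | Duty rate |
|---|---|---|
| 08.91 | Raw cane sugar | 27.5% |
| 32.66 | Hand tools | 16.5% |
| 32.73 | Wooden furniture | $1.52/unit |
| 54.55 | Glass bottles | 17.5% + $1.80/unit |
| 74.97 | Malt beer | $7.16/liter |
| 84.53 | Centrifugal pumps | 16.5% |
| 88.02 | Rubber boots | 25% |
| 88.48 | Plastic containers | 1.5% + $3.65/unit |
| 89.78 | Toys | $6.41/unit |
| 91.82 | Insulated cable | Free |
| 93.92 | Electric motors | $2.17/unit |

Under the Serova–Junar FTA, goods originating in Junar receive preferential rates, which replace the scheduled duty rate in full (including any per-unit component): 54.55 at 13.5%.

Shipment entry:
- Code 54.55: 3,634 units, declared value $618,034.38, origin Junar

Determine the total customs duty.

Line 1 (54.55, Junar, 3,634 units, $618,034.38):
Base rate for 54.55 is 17.5% + $1.80/unit.
Origin Junar qualifies under the Serova–Junar agreement and 54.55 is covered: preferential rate 13.5% applies instead.
Duty = $618,034.38 × 13.5% = $83,434.64.

$83,434.64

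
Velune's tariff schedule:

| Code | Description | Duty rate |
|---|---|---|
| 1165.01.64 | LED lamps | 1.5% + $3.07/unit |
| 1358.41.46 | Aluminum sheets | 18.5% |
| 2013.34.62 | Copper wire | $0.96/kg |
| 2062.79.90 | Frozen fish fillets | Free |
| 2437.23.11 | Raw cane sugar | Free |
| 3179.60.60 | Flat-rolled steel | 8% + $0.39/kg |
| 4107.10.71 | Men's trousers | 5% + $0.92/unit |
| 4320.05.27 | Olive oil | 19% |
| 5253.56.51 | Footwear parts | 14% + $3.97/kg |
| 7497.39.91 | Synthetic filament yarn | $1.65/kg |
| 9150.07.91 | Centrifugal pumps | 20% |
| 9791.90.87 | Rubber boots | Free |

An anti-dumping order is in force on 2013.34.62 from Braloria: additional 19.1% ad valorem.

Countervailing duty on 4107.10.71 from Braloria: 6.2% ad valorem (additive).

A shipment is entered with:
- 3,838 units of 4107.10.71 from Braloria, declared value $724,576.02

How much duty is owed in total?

$84,683.47

Line 1 (4107.10.71, Braloria, 3,838 units, $724,576.02):
Base rate for 4107.10.71 is 5% + $0.92/unit.
Additional duty on 4107.10.71 from Braloria: +6.2%. Applied ad valorem rate: 5% + 6.2% = 11.2%.
Duty = $724,576.02 × 11.2% + 3,838 × $0.92 = $84,683.47.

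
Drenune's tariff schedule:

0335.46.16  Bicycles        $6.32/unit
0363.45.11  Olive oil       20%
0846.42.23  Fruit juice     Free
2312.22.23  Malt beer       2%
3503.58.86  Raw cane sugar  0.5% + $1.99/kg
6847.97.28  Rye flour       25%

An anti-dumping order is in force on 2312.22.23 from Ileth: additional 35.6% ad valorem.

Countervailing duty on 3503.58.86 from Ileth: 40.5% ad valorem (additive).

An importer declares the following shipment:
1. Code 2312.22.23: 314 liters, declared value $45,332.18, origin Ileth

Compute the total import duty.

$17,044.90

Line 1 (2312.22.23, Ileth, 314 liters, $45,332.18):
Base rate for 2312.22.23 is 2%.
Additional duty on 2312.22.23 from Ileth: +35.6%. Applied ad valorem rate: 2% + 35.6% = 37.6%.
Duty = $45,332.18 × 37.6% = $17,044.90.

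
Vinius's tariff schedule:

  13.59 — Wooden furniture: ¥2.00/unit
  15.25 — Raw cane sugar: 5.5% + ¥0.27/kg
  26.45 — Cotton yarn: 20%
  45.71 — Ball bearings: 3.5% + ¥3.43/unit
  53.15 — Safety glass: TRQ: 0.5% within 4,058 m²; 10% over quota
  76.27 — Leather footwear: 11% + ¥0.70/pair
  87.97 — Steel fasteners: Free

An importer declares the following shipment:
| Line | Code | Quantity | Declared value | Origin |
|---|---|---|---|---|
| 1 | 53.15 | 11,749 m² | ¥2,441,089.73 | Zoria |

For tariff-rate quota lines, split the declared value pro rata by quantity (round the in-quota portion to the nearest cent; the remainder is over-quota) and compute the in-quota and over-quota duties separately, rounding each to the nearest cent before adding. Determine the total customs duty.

¥164,011.56

Line 1 (53.15, Zoria, 11,749 m², ¥2,441,089.73):
Code 53.15 is under a tariff-rate quota (threshold 4,058 m²). In-quota: 4,058 m² at 0.5%; over-quota: 7,691 m² at 10%.
Pro-rata value split: in-quota = ¥2,441,089.73 × 4,058/11,749 = ¥843,130.66; over-quota = ¥2,441,089.73 − ¥843,130.66 = ¥1,597,959.07.
In-quota duty = ¥843,130.66 × 0.5% = ¥4,215.65. Over-quota duty = ¥1,597,959.07 × 10% = ¥159,795.91.
Line duty = ¥4,215.65 + ¥159,795.91 = ¥164,011.56.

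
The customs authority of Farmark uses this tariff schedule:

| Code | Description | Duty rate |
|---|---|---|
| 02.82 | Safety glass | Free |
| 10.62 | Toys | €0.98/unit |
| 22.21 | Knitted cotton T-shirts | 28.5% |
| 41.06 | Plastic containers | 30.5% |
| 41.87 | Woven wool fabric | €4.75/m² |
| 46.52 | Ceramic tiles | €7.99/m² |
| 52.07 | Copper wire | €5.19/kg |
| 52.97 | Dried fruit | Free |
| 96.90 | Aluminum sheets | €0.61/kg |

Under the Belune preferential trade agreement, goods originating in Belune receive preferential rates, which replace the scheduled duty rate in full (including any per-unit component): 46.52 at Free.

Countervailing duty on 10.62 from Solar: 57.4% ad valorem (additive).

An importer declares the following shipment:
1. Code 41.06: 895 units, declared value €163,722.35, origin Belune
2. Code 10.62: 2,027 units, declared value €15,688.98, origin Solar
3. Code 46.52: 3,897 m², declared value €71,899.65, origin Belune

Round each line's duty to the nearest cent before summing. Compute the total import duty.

€60,927.25

Line 1 (41.06, Belune, 895 units, €163,722.35):
Base rate for 41.06 is 30.5%.
Origin Belune is the FTA partner but 41.06 is not on the preference list; base rate stands.
Duty = €163,722.35 × 30.5% = €49,935.32.
Line 2 (10.62, Solar, 2,027 units, €15,688.98):
Base rate for 10.62 is €0.98/unit.
Additional duty on 10.62 from Solar: +57.4% ad valorem. Applied ad valorem rate = 57.4%.
Duty = €15,688.98 × 57.4% + 2,027 × €0.98 = €10,991.93.
Line 3 (46.52, Belune, 3,897 m², €71,899.65):
Base rate for 46.52 is €7.99/m².
Origin Belune qualifies under the Farmark–Belune agreement and 46.52 is covered: preferential rate Free applies instead.
Duty = €71,899.65 × 0% = €0.00.
Total = €49,935.32 + €10,991.93 + €0.00 = €60,927.25.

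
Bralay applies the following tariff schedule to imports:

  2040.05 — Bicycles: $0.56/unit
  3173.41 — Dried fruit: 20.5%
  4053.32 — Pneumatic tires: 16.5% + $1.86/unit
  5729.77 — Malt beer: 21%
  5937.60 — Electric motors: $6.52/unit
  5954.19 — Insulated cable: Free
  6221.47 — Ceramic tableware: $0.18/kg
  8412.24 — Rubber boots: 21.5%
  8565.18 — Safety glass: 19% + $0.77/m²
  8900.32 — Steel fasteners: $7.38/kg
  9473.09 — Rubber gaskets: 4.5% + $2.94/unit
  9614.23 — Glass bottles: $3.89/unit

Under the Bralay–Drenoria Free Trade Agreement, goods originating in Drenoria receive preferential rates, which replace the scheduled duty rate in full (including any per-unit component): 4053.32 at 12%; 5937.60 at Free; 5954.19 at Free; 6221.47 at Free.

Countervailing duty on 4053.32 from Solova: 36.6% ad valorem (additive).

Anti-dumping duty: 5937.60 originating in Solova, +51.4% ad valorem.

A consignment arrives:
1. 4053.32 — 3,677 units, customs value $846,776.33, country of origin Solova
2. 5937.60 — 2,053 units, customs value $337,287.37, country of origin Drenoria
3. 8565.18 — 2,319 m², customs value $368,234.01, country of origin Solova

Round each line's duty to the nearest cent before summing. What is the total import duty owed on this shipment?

Line 1 (4053.32, Solova, 3,677 units, $846,776.33):
Base rate for 4053.32 is 16.5% + $1.86/unit.
4053.32 has an FTA preferential rate, but origin Solova is not Drenoria; base rate stands.
Additional duty on 4053.32 from Solova: +36.6%. Applied ad valorem rate: 16.5% + 36.6% = 53.1%.
Duty = $846,776.33 × 53.1% + 3,677 × $1.86 = $456,477.45.
Line 2 (5937.60, Drenoria, 2,053 units, $337,287.37):
Base rate for 5937.60 is $6.52/unit.
Origin Drenoria qualifies under the Bralay–Drenoria agreement and 5937.60 is covered: preferential rate Free applies instead.
The additional-duty order on 5937.60 targets Solova, not Drenoria; it does not apply.
Duty = $337,287.37 × 0% = $0.00.
Line 3 (8565.18, Solova, 2,319 m², $368,234.01):
Base rate for 8565.18 is 19% + $0.77/m².
Duty = $368,234.01 × 19% + 2,319 × $0.77 = $71,750.09.
Total = $456,477.45 + $0.00 + $71,750.09 = $528,227.54.

$528,227.54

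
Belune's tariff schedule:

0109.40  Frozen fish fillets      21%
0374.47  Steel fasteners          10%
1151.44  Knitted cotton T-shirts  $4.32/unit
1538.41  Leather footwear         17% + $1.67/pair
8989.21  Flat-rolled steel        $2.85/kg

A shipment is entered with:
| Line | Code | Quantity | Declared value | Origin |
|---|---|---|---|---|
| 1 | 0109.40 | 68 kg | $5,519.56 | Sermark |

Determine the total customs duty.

Line 1 (0109.40, Sermark, 68 kg, $5,519.56):
Base rate for 0109.40 is 21%.
Duty = $5,519.56 × 21% = $1,159.11.

$1,159.11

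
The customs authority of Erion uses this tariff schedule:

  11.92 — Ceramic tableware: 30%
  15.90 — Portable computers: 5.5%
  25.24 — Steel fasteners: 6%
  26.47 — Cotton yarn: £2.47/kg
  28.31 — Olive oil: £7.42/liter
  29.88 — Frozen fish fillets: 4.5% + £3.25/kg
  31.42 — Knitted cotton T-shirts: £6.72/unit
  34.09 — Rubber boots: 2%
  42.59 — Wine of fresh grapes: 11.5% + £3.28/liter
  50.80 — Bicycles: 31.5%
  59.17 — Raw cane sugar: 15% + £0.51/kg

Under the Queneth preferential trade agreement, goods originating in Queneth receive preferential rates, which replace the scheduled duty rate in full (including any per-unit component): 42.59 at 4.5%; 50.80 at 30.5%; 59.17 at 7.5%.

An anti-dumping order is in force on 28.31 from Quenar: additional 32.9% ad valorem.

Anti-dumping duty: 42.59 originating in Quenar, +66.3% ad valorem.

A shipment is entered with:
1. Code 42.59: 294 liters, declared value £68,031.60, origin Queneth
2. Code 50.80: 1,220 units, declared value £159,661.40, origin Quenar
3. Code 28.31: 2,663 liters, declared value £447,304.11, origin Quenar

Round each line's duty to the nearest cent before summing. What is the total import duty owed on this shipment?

£220,277.27

Line 1 (42.59, Queneth, 294 liters, £68,031.60):
Base rate for 42.59 is 11.5% + £3.28/liter.
Origin Queneth qualifies under the Erion–Queneth agreement and 42.59 is covered: preferential rate 4.5% applies instead.
The additional-duty order on 42.59 targets Quenar, not Queneth; it does not apply.
Duty = £68,031.60 × 4.5% = £3,061.42.
Line 2 (50.80, Quenar, 1,220 units, £159,661.40):
Base rate for 50.80 is 31.5%.
50.80 has an FTA preferential rate, but origin Quenar is not Queneth; base rate stands.
Duty = £159,661.40 × 31.5% = £50,293.34.
Line 3 (28.31, Quenar, 2,663 liters, £447,304.11):
Base rate for 28.31 is £7.42/liter.
Additional duty on 28.31 from Quenar: +32.9% ad valorem. Applied ad valorem rate = 32.9%.
Duty = £447,304.11 × 32.9% + 2,663 × £7.42 = £166,922.51.
Total = £3,061.42 + £50,293.34 + £166,922.51 = £220,277.27.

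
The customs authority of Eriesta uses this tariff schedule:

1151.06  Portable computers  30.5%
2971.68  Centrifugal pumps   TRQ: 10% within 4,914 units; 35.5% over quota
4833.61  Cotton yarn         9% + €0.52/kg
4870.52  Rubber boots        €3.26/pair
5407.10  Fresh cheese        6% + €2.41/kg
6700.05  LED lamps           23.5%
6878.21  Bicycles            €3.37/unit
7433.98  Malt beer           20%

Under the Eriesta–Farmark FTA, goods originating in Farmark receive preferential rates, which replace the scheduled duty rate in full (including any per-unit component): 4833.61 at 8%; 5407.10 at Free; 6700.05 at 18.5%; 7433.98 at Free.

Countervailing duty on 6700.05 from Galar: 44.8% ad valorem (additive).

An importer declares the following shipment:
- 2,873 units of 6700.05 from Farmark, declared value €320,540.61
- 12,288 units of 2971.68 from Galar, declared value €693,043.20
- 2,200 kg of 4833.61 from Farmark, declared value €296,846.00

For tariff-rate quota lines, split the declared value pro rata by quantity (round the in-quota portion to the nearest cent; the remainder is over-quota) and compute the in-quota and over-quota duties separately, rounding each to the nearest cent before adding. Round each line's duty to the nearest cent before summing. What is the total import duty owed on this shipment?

€258,404.88

Line 1 (6700.05, Farmark, 2,873 units, €320,540.61):
Base rate for 6700.05 is 23.5%.
Origin Farmark qualifies under the Eriesta–Farmark agreement and 6700.05 is covered: preferential rate 18.5% applies instead.
The additional-duty order on 6700.05 targets Galar, not Farmark; it does not apply.
Duty = €320,540.61 × 18.5% = €59,300.01.
Line 2 (2971.68, Galar, 12,288 units, €693,043.20):
Code 2971.68 is under a tariff-rate quota (threshold 4,914 units). In-quota: 4,914 units at 10%; over-quota: 7,374 units at 35.5%.
Pro-rata value split: in-quota = €693,043.20 × 4,914/12,288 = €277,149.60; over-quota = €693,043.20 − €277,149.60 = €415,893.60.
In-quota duty = €277,149.60 × 10% = €27,714.96. Over-quota duty = €415,893.60 × 35.5% = €147,642.23.
Line duty = €27,714.96 + €147,642.23 = €175,357.19.
Line 3 (4833.61, Farmark, 2,200 kg, €296,846.00):
Base rate for 4833.61 is 9% + €0.52/kg.
Origin Farmark qualifies under the Eriesta–Farmark agreement and 4833.61 is covered: preferential rate 8% applies instead.
Duty = €296,846.00 × 8% = €23,747.68.
Total = €59,300.01 + €175,357.19 + €23,747.68 = €258,404.88.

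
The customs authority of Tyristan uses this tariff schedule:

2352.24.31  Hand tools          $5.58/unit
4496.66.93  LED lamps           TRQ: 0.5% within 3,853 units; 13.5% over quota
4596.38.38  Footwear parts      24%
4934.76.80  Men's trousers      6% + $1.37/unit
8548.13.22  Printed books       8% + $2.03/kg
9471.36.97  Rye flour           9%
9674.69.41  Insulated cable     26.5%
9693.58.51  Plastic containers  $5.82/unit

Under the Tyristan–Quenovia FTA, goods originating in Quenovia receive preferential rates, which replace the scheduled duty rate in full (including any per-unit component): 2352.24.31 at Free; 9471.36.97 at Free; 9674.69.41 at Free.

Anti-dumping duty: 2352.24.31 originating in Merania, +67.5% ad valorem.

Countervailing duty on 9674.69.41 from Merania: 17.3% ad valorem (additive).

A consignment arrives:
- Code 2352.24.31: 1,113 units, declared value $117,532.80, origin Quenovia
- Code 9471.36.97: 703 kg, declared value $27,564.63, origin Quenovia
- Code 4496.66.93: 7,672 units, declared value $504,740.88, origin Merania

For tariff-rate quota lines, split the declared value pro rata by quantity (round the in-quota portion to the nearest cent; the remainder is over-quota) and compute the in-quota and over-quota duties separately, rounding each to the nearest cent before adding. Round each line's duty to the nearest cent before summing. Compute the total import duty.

Line 1 (2352.24.31, Quenovia, 1,113 units, $117,532.80):
Base rate for 2352.24.31 is $5.58/unit.
Origin Quenovia qualifies under the Tyristan–Quenovia agreement and 2352.24.31 is covered: preferential rate Free applies instead.
The additional-duty order on 2352.24.31 targets Merania, not Quenovia; it does not apply.
Duty = $117,532.80 × 0% = $0.00.
Line 2 (9471.36.97, Quenovia, 703 kg, $27,564.63):
Base rate for 9471.36.97 is 9%.
Origin Quenovia qualifies under the Tyristan–Quenovia agreement and 9471.36.97 is covered: preferential rate Free applies instead.
Duty = $27,564.63 × 0% = $0.00.
Line 3 (4496.66.93, Merania, 7,672 units, $504,740.88):
Code 4496.66.93 is under a tariff-rate quota (threshold 3,853 units). In-quota: 3,853 units at 0.5%; over-quota: 3,819 units at 13.5%.
Pro-rata value split: in-quota = $504,740.88 × 3,853/7,672 = $253,488.87; over-quota = $504,740.88 − $253,488.87 = $251,252.01.
In-quota duty = $253,488.87 × 0.5% = $1,267.44. Over-quota duty = $251,252.01 × 13.5% = $33,919.02.
Line duty = $1,267.44 + $33,919.02 = $35,186.46.
Total = $0.00 + $0.00 + $35,186.46 = $35,186.46.

$35,186.46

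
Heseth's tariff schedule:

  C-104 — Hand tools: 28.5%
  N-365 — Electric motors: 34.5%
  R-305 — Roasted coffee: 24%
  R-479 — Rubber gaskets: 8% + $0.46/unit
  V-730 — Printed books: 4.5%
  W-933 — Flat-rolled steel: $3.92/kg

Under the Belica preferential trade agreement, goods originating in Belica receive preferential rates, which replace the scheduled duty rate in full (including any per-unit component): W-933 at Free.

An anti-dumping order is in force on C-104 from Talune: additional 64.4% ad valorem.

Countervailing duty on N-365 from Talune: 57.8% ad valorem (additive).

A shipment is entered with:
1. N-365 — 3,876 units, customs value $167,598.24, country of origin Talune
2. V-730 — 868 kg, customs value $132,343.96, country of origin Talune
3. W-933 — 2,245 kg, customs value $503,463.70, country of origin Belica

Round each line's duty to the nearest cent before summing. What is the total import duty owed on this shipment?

$160,648.66

Line 1 (N-365, Talune, 3,876 units, $167,598.24):
Base rate for N-365 is 34.5%.
Additional duty on N-365 from Talune: +57.8%. Applied ad valorem rate: 34.5% + 57.8% = 92.3%.
Duty = $167,598.24 × 92.3% = $154,693.18.
Line 2 (V-730, Talune, 868 kg, $132,343.96):
Base rate for V-730 is 4.5%.
Duty = $132,343.96 × 4.5% = $5,955.48.
Line 3 (W-933, Belica, 2,245 kg, $503,463.70):
Base rate for W-933 is $3.92/kg.
Origin Belica qualifies under the Heseth–Belica agreement and W-933 is covered: preferential rate Free applies instead.
Duty = $503,463.70 × 0% = $0.00.
Total = $154,693.18 + $5,955.48 + $0.00 = $160,648.66.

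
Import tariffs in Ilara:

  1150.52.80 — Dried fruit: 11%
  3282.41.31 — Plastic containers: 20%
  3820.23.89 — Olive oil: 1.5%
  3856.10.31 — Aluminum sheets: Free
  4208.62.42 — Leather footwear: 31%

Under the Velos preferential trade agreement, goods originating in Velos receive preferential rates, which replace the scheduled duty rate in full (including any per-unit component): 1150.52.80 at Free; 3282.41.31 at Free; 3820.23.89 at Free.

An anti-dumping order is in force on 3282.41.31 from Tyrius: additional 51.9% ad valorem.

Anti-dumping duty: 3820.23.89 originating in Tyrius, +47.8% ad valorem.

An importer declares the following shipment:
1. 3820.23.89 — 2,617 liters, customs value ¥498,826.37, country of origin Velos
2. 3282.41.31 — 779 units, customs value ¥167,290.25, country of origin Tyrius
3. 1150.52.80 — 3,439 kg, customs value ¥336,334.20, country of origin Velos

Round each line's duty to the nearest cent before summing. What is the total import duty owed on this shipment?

Line 1 (3820.23.89, Velos, 2,617 liters, ¥498,826.37):
Base rate for 3820.23.89 is 1.5%.
Origin Velos qualifies under the Ilara–Velos agreement and 3820.23.89 is covered: preferential rate Free applies instead.
The additional-duty order on 3820.23.89 targets Tyrius, not Velos; it does not apply.
Duty = ¥498,826.37 × 0% = ¥0.00.
Line 2 (3282.41.31, Tyrius, 779 units, ¥167,290.25):
Base rate for 3282.41.31 is 20%.
3282.41.31 has an FTA preferential rate, but origin Tyrius is not Velos; base rate stands.
Additional duty on 3282.41.31 from Tyrius: +51.9%. Applied ad valorem rate: 20% + 51.9% = 71.9%.
Duty = ¥167,290.25 × 71.9% = ¥120,281.69.
Line 3 (1150.52.80, Velos, 3,439 kg, ¥336,334.20):
Base rate for 1150.52.80 is 11%.
Origin Velos qualifies under the Ilara–Velos agreement and 1150.52.80 is covered: preferential rate Free applies instead.
Duty = ¥336,334.20 × 0% = ¥0.00.
Total = ¥0.00 + ¥120,281.69 + ¥0.00 = ¥120,281.69.

¥120,281.69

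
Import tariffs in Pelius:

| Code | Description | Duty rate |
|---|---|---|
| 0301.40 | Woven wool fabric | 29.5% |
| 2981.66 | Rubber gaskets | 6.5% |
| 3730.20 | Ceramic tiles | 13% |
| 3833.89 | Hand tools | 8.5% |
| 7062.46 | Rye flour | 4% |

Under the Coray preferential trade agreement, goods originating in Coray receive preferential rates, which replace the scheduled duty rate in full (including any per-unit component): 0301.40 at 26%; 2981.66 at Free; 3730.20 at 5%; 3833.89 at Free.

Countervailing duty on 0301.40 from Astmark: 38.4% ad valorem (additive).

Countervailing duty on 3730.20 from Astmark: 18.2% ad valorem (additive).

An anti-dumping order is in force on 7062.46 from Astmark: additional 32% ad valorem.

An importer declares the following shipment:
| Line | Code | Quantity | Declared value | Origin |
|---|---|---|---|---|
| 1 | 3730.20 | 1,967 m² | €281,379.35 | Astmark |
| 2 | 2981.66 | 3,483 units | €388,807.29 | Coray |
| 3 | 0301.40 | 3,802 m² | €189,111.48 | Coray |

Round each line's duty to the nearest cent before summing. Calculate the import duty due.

Line 1 (3730.20, Astmark, 1,967 m², €281,379.35):
Base rate for 3730.20 is 13%.
3730.20 has an FTA preferential rate, but origin Astmark is not Coray; base rate stands.
Additional duty on 3730.20 from Astmark: +18.2%. Applied ad valorem rate: 13% + 18.2% = 31.2%.
Duty = €281,379.35 × 31.2% = €87,790.36.
Line 2 (2981.66, Coray, 3,483 units, €388,807.29):
Base rate for 2981.66 is 6.5%.
Origin Coray qualifies under the Pelius–Coray agreement and 2981.66 is covered: preferential rate Free applies instead.
Duty = €388,807.29 × 0% = €0.00.
Line 3 (0301.40, Coray, 3,802 m², €189,111.48):
Base rate for 0301.40 is 29.5%.
Origin Coray qualifies under the Pelius–Coray agreement and 0301.40 is covered: preferential rate 26% applies instead.
The additional-duty order on 0301.40 targets Astmark, not Coray; it does not apply.
Duty = €189,111.48 × 26% = €49,168.98.
Total = €87,790.36 + €0.00 + €49,168.98 = €136,959.34.

€136,959.34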